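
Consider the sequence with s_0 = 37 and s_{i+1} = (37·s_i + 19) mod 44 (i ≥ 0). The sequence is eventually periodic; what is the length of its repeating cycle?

20

Computing terms: s_0 = 37; s_1 = 24; s_2 = 27; s_3 = 6; s_4 = 21; s_5 = 4; s_6 = 35; s_7 = 38; s_8 = 17; s_9 = 32; s_{10} = 15; s_{11} = 2; s_{12} = 5; s_{13} = 28; s_{14} = 43; s_{15} = 26; s_{16} = 13; s_{17} = 16; s_{18} = 39; s_{19} = 10; s_{20} = 37.
Since s_{20} = s_0 = 37, the sequence is periodic with period 20.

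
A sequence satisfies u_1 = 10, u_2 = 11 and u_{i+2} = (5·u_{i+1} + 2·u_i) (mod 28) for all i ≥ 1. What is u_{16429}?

7

u_1 = 10, u_2 = 11, u_3 = 19, u_4 = 5, u_5 = 7, u_6 = 17, u_7 = 15, u_8 = 25, u_9 = 15, u_{10} = 13, u_{11} = 11, u_{12} = 25, u_{13} = 7, u_{14} = 1, u_{15} = 19, u_{16} = 13, u_{17} = 19, u_{18} = 9, u_{19} = 27, u_{20} = 13, u_{21} = 7, u_{22} = 5, u_{23} = 11, u_{24} = 9, u_{25} = 11, u_{26} = 17, u_{27} = 23, u_{28} = 9, u_{29} = 7, u_{30} = 25, u_{31} = 27, u_{32} = 17, u_{33} = 27, u_{34} = 1, u_{35} = 3, u_{36} = 17, u_{37} = 7, u_{38} = 13, u_{39} = 23, u_{40} = 1, u_{41} = 23, u_{42} = 5, u_{43} = 15, u_{44} = 1, u_{45} = 7, u_{46} = 9, u_{47} = 3, u_{48} = 5, u_{49} = 3, u_{50} = 25, u_{51} = 19, u_{52} = 5.
Since (u_{51}, u_{52}) = (u_3, u_4) = (19, 5) (two consecutive terms determine the rest), the sequence is eventually periodic: after a pre-period of length 2 it cycles with period 48.
For i ≥ 3, u_i depends only on (i - 3) mod 48. (16429 - 3) mod 48 = 10, so u_{16429} = u_{13} = 7.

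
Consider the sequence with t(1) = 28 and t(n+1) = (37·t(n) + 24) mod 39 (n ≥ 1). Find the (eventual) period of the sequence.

Computing terms: t(1) = 28; t(2) = 7; t(3) = 10; t(4) = 4; t(5) = 16; t(6) = 31; t(7) = 1; t(8) = 22; t(9) = 19; t(10) = 25; t(11) = 13; t(12) = 37; t(13) = 28.
Since t(13) = t(1) = 28, the sequence is periodic with period 12.

12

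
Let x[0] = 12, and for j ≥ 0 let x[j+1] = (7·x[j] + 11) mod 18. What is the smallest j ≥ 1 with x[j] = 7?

We have x[0] = 12, x[1] = 5, x[2] = 10, x[3] = 9, x[4] = 2, x[5] = 7, x[6] = 6, x[7] = 17, x[8] = 4, x[9] = 3, x[10] = 14, x[11] = 1, x[12] = 0, x[13] = 11, x[14] = 16, x[15] = 15, x[16] = 8, x[17] = 13, x[18] = 12.
The sequence repeats with period 18.
The value 7 first appears (with j ≥ 1) at x[5].

5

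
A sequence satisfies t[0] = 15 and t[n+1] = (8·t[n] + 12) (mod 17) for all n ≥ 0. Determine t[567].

11

Listing terms: t[0] = 15; t[1] = 13; t[2] = 14; t[3] = 5; t[4] = 1; t[5] = 3; t[6] = 2; t[7] = 11; t[8] = 15.
Since t[8] = t[0] = 15, the sequence is periodic with period 8.
So t[567] = t[0 + ((567-0) mod 8)] = t[7] = 11.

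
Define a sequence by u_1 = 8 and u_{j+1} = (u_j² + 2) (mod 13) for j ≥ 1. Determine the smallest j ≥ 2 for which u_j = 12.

Computing terms: u_1 = 8,  u_2 = 1,  u_3 = 3,  u_4 = 11,  u_5 = 6,  u_6 = 12,  u_7 = 3.
Since u_7 = u_3 = 3, the sequence is eventually periodic: after a pre-period of length 2 it cycles with period 4.
The value 12 first appears (with j ≥ 2) at u_6.

6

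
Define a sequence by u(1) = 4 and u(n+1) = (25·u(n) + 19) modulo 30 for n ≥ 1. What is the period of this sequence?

6

u(1) = 4, u(2) = 29, u(3) = 24, u(4) = 19, u(5) = 14, u(6) = 9, u(7) = 4.
The sequence repeats with period 6.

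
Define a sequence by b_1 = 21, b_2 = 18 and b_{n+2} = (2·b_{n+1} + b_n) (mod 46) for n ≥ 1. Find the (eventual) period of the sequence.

Computing terms: b_1 = 21, b_2 = 18, b_3 = 11, b_4 = 40, b_5 = 45, b_6 = 38, b_7 = 29, b_8 = 4, b_9 = 37, b_{10} = 32, b_{11} = 9, b_{12} = 4, b_{13} = 17, b_{14} = 38, b_{15} = 1, b_{16} = 40, b_{17} = 35, b_{18} = 18, b_{19} = 25, b_{20} = 22, b_{21} = 23, b_{22} = 22, b_{23} = 21, b_{24} = 18.
The sequence repeats with period 22.

22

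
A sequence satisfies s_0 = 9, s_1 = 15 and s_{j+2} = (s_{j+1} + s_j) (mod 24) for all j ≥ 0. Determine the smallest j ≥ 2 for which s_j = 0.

2

Computing terms: s_0 = 9,  s_1 = 15,  s_2 = 0,  s_3 = 15,  s_4 = 15,  s_5 = 6,  s_6 = 21,  s_7 = 3,  s_8 = 0,  s_9 = 3,  s_{10} = 3,  s_{11} = 6,  s_{12} = 9,  s_{13} = 15.
The sequence repeats with period 12.
The value 0 first appears (with j ≥ 2) at s_2.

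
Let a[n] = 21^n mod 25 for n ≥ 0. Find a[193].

a[0] = 1, a[1] = 21, a[2] = 16, a[3] = 11, a[4] = 6, a[5] = 1.
Since a[5] = a[0] = 1, the sequence is periodic with period 5.
(193 - 0) mod 5 = 3, so a[193] = a[3] = 11.

11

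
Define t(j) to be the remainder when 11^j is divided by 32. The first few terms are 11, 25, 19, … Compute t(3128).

1

Listing terms: t(1) = 11,  t(2) = 25,  t(3) = 19,  t(4) = 17,  t(5) = 27,  t(6) = 9,  t(7) = 3,  t(8) = 1,  t(9) = 11.
The sequence repeats with period 8.
(3128 - 1) mod 8 = 7, so t(3128) = t(8) = 1.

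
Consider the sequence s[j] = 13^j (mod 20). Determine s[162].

We have s[1] = 13; s[2] = 9; s[3] = 17; s[4] = 1; s[5] = 13.
The sequence repeats with period 4.
So s[162] = s[1 + ((162-1) mod 4)] = s[2] = 9.

9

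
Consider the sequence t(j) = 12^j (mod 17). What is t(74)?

9

t(1) = 12,  t(2) = 8,  t(3) = 11,  t(4) = 13,  t(5) = 3,  t(6) = 2,  t(7) = 7,  t(8) = 16,  t(9) = 5,  t(10) = 9,  t(11) = 6,  t(12) = 4,  t(13) = 14,  t(14) = 15,  t(15) = 10,  t(16) = 1,  t(17) = 12.
The sequence repeats with period 16.
So t(74) = t(1 + ((74-1) mod 16)) = t(10) = 9.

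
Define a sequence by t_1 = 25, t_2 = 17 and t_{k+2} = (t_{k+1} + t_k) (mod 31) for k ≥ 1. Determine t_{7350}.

23

We have t_1 = 25; t_2 = 17; t_3 = 11; t_4 = 28; t_5 = 8; t_6 = 5; t_7 = 13; t_8 = 18; t_9 = 0; t_{10} = 18; t_{11} = 18; t_{12} = 5; t_{13} = 23; t_{14} = 28; t_{15} = 20; t_{16} = 17; t_{17} = 6; t_{18} = 23; t_{19} = 29; t_{20} = 21; t_{21} = 19; t_{22} = 9; t_{23} = 28; t_{24} = 6; t_{25} = 3; t_{26} = 9; t_{27} = 12; t_{28} = 21; t_{29} = 2; t_{30} = 23; t_{31} = 25; t_{32} = 17.
The sequence repeats with period 30.
So t_{7350} = t_{1 + ((7350-1) mod 30)} = t_{30} = 23.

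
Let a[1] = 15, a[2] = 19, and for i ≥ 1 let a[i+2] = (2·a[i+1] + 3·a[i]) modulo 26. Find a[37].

15

a[1] = 15,  a[2] = 19,  a[3] = 5,  a[4] = 15,  a[5] = 19.
The sequence repeats with period 3.
(37 - 1) mod 3 = 0, so a[37] = a[1] = 15.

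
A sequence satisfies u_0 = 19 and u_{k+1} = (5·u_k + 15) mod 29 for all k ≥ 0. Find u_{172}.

5

Listing terms: u_0 = 19, u_1 = 23, u_2 = 14, u_3 = 27, u_4 = 5, u_5 = 11, u_6 = 12, u_7 = 17, u_8 = 13, u_9 = 22, u_{10} = 9, u_{11} = 2, u_{12} = 25, u_{13} = 24, u_{14} = 19.
Since u_{14} = u_0 = 19, the sequence is periodic with period 14.
So u_{172} = u_{0 + ((172-0) mod 14)} = u_4 = 5.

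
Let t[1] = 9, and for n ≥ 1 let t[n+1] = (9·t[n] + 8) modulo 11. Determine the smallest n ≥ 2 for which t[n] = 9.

6

Listing terms: t[1] = 9, t[2] = 1, t[3] = 6, t[4] = 7, t[5] = 5, t[6] = 9.
Since t[6] = t[1] = 9, the sequence is periodic with period 5.
The value 9 next appears (with n ≥ 2) at t[6].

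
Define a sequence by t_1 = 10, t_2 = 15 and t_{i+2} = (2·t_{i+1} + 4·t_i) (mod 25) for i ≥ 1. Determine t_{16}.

Listing terms: t_1 = 10,  t_2 = 15,  t_3 = 20,  t_4 = 0,  t_5 = 5,  t_6 = 10,  t_7 = 15.
The sequence repeats with period 5.
(16 - 1) mod 5 = 0, so t_{16} = t_1 = 10.

10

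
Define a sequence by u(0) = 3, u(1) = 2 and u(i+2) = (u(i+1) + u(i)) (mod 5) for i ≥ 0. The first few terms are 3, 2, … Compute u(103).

Computing terms: u(0) = 3; u(1) = 2; u(2) = 0; u(3) = 2; u(4) = 2; u(5) = 4; u(6) = 1; u(7) = 0; u(8) = 1; u(9) = 1; u(10) = 2; u(11) = 3; u(12) = 0; u(13) = 3; u(14) = 3; u(15) = 1; u(16) = 4; u(17) = 0; u(18) = 4; u(19) = 4; u(20) = 3; u(21) = 2.
The sequence repeats with period 20.
(103 - 0) mod 20 = 3, so u(103) = u(3) = 2.

2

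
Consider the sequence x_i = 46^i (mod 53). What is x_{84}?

42

x_1 = 46, x_2 = 49, x_3 = 28, x_4 = 16, x_5 = 47, x_6 = 42, x_7 = 24, x_8 = 44, x_9 = 10, x_{10} = 36, x_{11} = 13, x_{12} = 15, x_{13} = 1, x_{14} = 46.
The sequence repeats with period 13.
(84 - 1) mod 13 = 5, so x_{84} = x_6 = 42.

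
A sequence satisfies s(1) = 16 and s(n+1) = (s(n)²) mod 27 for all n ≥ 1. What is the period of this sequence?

We have s(1) = 16; s(2) = 13; s(3) = 7; s(4) = 22; s(5) = 25; s(6) = 4; s(7) = 16.
Since s(7) = s(1) = 16, the sequence is periodic with period 6.

6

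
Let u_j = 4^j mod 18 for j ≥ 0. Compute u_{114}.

u_0 = 1, u_1 = 4, u_2 = 16, u_3 = 10, u_4 = 4.
Since u_4 = u_1 = 4, the sequence is eventually periodic: after a pre-period of length 1 it cycles with period 3.
For j ≥ 1, u_j depends only on (j - 1) mod 3. (114 - 1) mod 3 = 2, so u_{114} = u_3 = 10.

10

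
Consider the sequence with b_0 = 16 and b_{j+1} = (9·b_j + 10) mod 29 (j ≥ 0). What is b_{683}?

23

Computing terms: b_0 = 16; b_1 = 9; b_2 = 4; b_3 = 17; b_4 = 18; b_5 = 27; b_6 = 21; b_7 = 25; b_8 = 3; b_9 = 8; b_{10} = 24; b_{11} = 23; b_{12} = 14; b_{13} = 20; b_{14} = 16.
Since b_{14} = b_0 = 16, the sequence is periodic with period 14.
So b_{683} = b_{0 + ((683-0) mod 14)} = b_{11} = 23.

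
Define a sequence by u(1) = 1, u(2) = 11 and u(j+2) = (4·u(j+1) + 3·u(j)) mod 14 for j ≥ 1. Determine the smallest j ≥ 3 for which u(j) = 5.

3

u(1) = 1,  u(2) = 11,  u(3) = 5,  u(4) = 11,  u(5) = 3,  u(6) = 3,  u(7) = 7,  u(8) = 9,  u(9) = 1,  u(10) = 3,  u(11) = 1,  u(12) = 13,  u(13) = 13,  u(14) = 7,  u(15) = 11,  u(16) = 9,  u(17) = 13,  u(18) = 9,  u(19) = 5,  u(20) = 5,  u(21) = 7,  u(22) = 1,  u(23) = 11.
Since (u(22), u(23)) = (u(1), u(2)) = (1, 11) (two consecutive terms determine the rest), the sequence is periodic with period 21.
The value 5 first appears (with j ≥ 3) at u(3).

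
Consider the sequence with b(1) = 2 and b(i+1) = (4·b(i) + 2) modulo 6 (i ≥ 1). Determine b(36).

0

Computing terms: b(1) = 2,  b(2) = 4,  b(3) = 0,  b(4) = 2.
The sequence repeats with period 3.
(36 - 1) mod 3 = 2, so b(36) = b(3) = 0.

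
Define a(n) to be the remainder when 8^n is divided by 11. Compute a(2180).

Computing terms: a(0) = 1; a(1) = 8; a(2) = 9; a(3) = 6; a(4) = 4; a(5) = 10; a(6) = 3; a(7) = 2; a(8) = 5; a(9) = 7; a(10) = 1.
Since a(10) = a(0) = 1, the sequence is periodic with period 10.
(2180 - 0) mod 10 = 0, so a(2180) = a(0) = 1.

1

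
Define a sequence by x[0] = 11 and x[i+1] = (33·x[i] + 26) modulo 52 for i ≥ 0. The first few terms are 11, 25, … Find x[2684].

7

We have x[0] = 11; x[1] = 25; x[2] = 19; x[3] = 29; x[4] = 47; x[5] = 17; x[6] = 15; x[7] = 1; x[8] = 7; x[9] = 49; x[10] = 31; x[11] = 9; x[12] = 11.
Since x[12] = x[0] = 11, the sequence is periodic with period 12.
So x[2684] = x[0 + ((2684-0) mod 12)] = x[8] = 7.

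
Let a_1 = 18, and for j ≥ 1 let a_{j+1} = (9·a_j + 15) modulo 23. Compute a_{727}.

Listing terms: a_1 = 18; a_2 = 16; a_3 = 21; a_4 = 20; a_5 = 11; a_6 = 22; a_7 = 6; a_8 = 0; a_9 = 15; a_{10} = 12; a_{11} = 8; a_{12} = 18.
Since a_{12} = a_1 = 18, the sequence is periodic with period 11.
(727 - 1) mod 11 = 0, so a_{727} = a_1 = 18.

18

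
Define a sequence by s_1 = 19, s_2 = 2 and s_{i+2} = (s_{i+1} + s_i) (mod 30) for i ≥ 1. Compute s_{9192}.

s_1 = 19, s_2 = 2, s_3 = 21, s_4 = 23, s_5 = 14, s_6 = 7, s_7 = 21, s_8 = 28, s_9 = 19, s_{10} = 17, s_{11} = 6, s_{12} = 23, s_{13} = 29, s_{14} = 22, s_{15} = 21, s_{16} = 13, s_{17} = 4, s_{18} = 17, s_{19} = 21, s_{20} = 8, s_{21} = 29, s_{22} = 7, s_{23} = 6, s_{24} = 13, s_{25} = 19, s_{26} = 2.
The sequence repeats with period 24.
So s_{9192} = s_{1 + ((9192-1) mod 24)} = s_{24} = 13.

13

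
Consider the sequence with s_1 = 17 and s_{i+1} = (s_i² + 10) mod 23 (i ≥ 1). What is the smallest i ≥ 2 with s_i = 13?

7

Listing terms: s_1 = 17, s_2 = 0, s_3 = 10, s_4 = 18, s_5 = 12, s_6 = 16, s_7 = 13, s_8 = 18.
Since s_8 = s_4 = 18, the sequence is eventually periodic: after a pre-period of length 3 it cycles with period 4.
The value 13 first appears (with i ≥ 2) at s_7.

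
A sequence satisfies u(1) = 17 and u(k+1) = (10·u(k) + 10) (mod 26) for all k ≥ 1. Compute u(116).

Listing terms: u(1) = 17,  u(2) = 24,  u(3) = 16,  u(4) = 14,  u(5) = 20,  u(6) = 2,  u(7) = 4,  u(8) = 24.
Since u(8) = u(2) = 24, the sequence is eventually periodic: after a pre-period of length 1 it cycles with period 6.
For k ≥ 2, u(k) depends only on (k - 2) mod 6. (116 - 2) mod 6 = 0, so u(116) = u(2) = 24.

24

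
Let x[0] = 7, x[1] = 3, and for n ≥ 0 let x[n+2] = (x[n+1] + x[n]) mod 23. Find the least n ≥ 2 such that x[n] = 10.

2

We have x[0] = 7,  x[1] = 3,  x[2] = 10,  x[3] = 13,  x[4] = 0,  x[5] = 13,  x[6] = 13,  x[7] = 3,  x[8] = 16,  x[9] = 19,  x[10] = 12,  x[11] = 8,  x[12] = 20,  x[13] = 5,  x[14] = 2,  x[15] = 7,  x[16] = 9,  x[17] = 16,  x[18] = 2,  x[19] = 18,  x[20] = 20,  x[21] = 15,  x[22] = 12,  x[23] = 4,  x[24] = 16,  x[25] = 20,  x[26] = 13,  x[27] = 10,  x[28] = 0,  x[29] = 10,  x[30] = 10,  x[31] = 20,  x[32] = 7,  x[33] = 4,  x[34] = 11,  x[35] = 15,  x[36] = 3,  x[37] = 18,  x[38] = 21,  x[39] = 16,  x[40] = 14,  x[41] = 7,  x[42] = 21,  x[43] = 5,  x[44] = 3,  x[45] = 8,  x[46] = 11,  x[47] = 19,  x[48] = 7,  x[49] = 3.
The sequence repeats with period 48.
The value 10 first appears (with n ≥ 2) at x[2].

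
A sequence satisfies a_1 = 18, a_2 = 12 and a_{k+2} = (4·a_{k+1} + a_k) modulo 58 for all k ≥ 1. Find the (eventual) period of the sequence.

7

Listing terms: a_1 = 18, a_2 = 12, a_3 = 8, a_4 = 44, a_5 = 10, a_6 = 26, a_7 = 56, a_8 = 18, a_9 = 12.
Since (a_8, a_9) = (a_1, a_2) = (18, 12) (two consecutive terms determine the rest), the sequence is periodic with period 7.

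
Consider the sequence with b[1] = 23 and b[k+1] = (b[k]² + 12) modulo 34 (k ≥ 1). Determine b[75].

b[1] = 23, b[2] = 31, b[3] = 21, b[4] = 11, b[5] = 31.
Since b[5] = b[2] = 31, the sequence is eventually periodic: after a pre-period of length 1 it cycles with period 3.
For k ≥ 2, b[k] depends only on (k - 2) mod 3. (75 - 2) mod 3 = 1, so b[75] = b[3] = 21.

21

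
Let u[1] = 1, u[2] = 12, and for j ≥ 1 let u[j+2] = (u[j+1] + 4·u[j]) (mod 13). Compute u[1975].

12

We have u[1] = 1, u[2] = 12, u[3] = 3, u[4] = 12, u[5] = 11, u[6] = 7, u[7] = 12, u[8] = 1, u[9] = 10, u[10] = 1, u[11] = 2, u[12] = 6, u[13] = 1, u[14] = 12.
Since (u[13], u[14]) = (u[1], u[2]) = (1, 12) (two consecutive terms determine the rest), the sequence is periodic with period 12.
(1975 - 1) mod 12 = 6, so u[1975] = u[7] = 12.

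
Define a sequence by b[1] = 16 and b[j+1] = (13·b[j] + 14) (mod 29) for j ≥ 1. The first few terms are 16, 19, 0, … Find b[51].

27

Computing terms: b[1] = 16; b[2] = 19; b[3] = 0; b[4] = 14; b[5] = 22; b[6] = 10; b[7] = 28; b[8] = 1; b[9] = 27; b[10] = 17; b[11] = 3; b[12] = 24; b[13] = 7; b[14] = 18; b[15] = 16.
Since b[15] = b[1] = 16, the sequence is periodic with period 14.
(51 - 1) mod 14 = 8, so b[51] = b[9] = 27.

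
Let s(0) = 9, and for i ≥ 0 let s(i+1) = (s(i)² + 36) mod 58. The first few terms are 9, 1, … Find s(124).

Computing terms: s(0) = 9; s(1) = 1; s(2) = 37; s(3) = 13; s(4) = 31; s(5) = 11; s(6) = 41; s(7) = 35; s(8) = 43; s(9) = 29; s(10) = 7; s(11) = 27; s(12) = 11.
Since s(12) = s(5) = 11, the sequence is eventually periodic: after a pre-period of length 5 it cycles with period 7.
For i ≥ 5, s(i) depends only on (i - 5) mod 7. (124 - 5) mod 7 = 0, so s(124) = s(5) = 11.

11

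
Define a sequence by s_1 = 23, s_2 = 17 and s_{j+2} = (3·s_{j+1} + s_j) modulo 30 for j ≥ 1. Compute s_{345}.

Listing terms: s_1 = 23, s_2 = 17, s_3 = 14, s_4 = 29, s_5 = 11, s_6 = 2, s_7 = 17, s_8 = 23, s_9 = 26, s_{10} = 11, s_{11} = 29, s_{12} = 8, s_{13} = 23, s_{14} = 17.
Since (s_{13}, s_{14}) = (s_1, s_2) = (23, 17) (two consecutive terms determine the rest), the sequence is periodic with period 12.
(345 - 1) mod 12 = 8, so s_{345} = s_9 = 26.

26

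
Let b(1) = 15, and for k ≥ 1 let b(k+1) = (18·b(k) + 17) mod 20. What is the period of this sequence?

4

b(1) = 15,  b(2) = 7,  b(3) = 3,  b(4) = 11,  b(5) = 15.
The sequence repeats with period 4.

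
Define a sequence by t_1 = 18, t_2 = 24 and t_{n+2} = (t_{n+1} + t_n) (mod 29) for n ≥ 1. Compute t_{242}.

t_1 = 18, t_2 = 24, t_3 = 13, t_4 = 8, t_5 = 21, t_6 = 0, t_7 = 21, t_8 = 21, t_9 = 13, t_{10} = 5, t_{11} = 18, t_{12} = 23, t_{13} = 12, t_{14} = 6, t_{15} = 18, t_{16} = 24.
Since (t_{15}, t_{16}) = (t_1, t_2) = (18, 24) (two consecutive terms determine the rest), the sequence is periodic with period 14.
So t_{242} = t_{1 + ((242-1) mod 14)} = t_4 = 8.

8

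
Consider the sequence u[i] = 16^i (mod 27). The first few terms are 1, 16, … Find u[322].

25

Computing terms: u[0] = 1, u[1] = 16, u[2] = 13, u[3] = 19, u[4] = 7, u[5] = 4, u[6] = 10, u[7] = 25, u[8] = 22, u[9] = 1.
Since u[9] = u[0] = 1, the sequence is periodic with period 9.
(322 - 0) mod 9 = 7, so u[322] = u[7] = 25.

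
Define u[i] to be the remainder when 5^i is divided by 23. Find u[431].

21

u[0] = 1,  u[1] = 5,  u[2] = 2,  u[3] = 10,  u[4] = 4,  u[5] = 20,  u[6] = 8,  u[7] = 17,  u[8] = 16,  u[9] = 11,  u[10] = 9,  u[11] = 22,  u[12] = 18,  u[13] = 21,  u[14] = 13,  u[15] = 19,  u[16] = 3,  u[17] = 15,  u[18] = 6,  u[19] = 7,  u[20] = 12,  u[21] = 14,  u[22] = 1.
The sequence repeats with period 22.
(431 - 0) mod 22 = 13, so u[431] = u[13] = 21.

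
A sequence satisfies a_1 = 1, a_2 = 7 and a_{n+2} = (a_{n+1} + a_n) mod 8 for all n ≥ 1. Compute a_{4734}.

6

We have a_1 = 1; a_2 = 7; a_3 = 0; a_4 = 7; a_5 = 7; a_6 = 6; a_7 = 5; a_8 = 3; a_9 = 0; a_{10} = 3; a_{11} = 3; a_{12} = 6; a_{13} = 1; a_{14} = 7.
Since (a_{13}, a_{14}) = (a_1, a_2) = (1, 7) (two consecutive terms determine the rest), the sequence is periodic with period 12.
(4734 - 1) mod 12 = 5, so a_{4734} = a_6 = 6.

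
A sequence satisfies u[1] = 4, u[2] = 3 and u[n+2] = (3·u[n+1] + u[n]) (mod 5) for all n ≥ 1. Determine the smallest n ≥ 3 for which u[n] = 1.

Computing terms: u[1] = 4, u[2] = 3, u[3] = 3, u[4] = 2, u[5] = 4, u[6] = 4, u[7] = 1, u[8] = 2, u[9] = 2, u[10] = 3, u[11] = 1, u[12] = 1, u[13] = 4, u[14] = 3.
The sequence repeats with period 12.
The value 1 first appears (with n ≥ 3) at u[7].

7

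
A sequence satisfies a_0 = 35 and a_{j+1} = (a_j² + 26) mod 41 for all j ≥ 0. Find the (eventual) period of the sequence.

We have a_0 = 35, a_1 = 21, a_2 = 16, a_3 = 36, a_4 = 10, a_5 = 3, a_6 = 35.
The sequence repeats with period 6.

6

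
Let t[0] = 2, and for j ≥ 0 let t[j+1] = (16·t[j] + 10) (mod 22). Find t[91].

20

We have t[0] = 2, t[1] = 20, t[2] = 0, t[3] = 10, t[4] = 16, t[5] = 2.
The sequence repeats with period 5.
(91 - 0) mod 5 = 1, so t[91] = t[1] = 20.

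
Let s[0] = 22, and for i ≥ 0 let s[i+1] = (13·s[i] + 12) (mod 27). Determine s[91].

Listing terms: s[0] = 22; s[1] = 1; s[2] = 25; s[3] = 13; s[4] = 19; s[5] = 16; s[6] = 4; s[7] = 10; s[8] = 7; s[9] = 22.
Since s[9] = s[0] = 22, the sequence is periodic with period 9.
(91 - 0) mod 9 = 1, so s[91] = s[1] = 1.

1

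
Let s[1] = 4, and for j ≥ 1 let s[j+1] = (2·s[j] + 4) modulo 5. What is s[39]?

3

s[1] = 4; s[2] = 2; s[3] = 3; s[4] = 0; s[5] = 4.
Since s[5] = s[1] = 4, the sequence is periodic with period 4.
(39 - 1) mod 4 = 2, so s[39] = s[3] = 3.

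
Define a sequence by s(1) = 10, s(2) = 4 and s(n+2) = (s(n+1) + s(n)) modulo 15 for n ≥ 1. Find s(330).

s(1) = 10, s(2) = 4, s(3) = 14, s(4) = 3, s(5) = 2, s(6) = 5, s(7) = 7, s(8) = 12, s(9) = 4, s(10) = 1, s(11) = 5, s(12) = 6, s(13) = 11, s(14) = 2, s(15) = 13, s(16) = 0, s(17) = 13, s(18) = 13, s(19) = 11, s(20) = 9, s(21) = 5, s(22) = 14, s(23) = 4, s(24) = 3, s(25) = 7, s(26) = 10, s(27) = 2, s(28) = 12, s(29) = 14, s(30) = 11, s(31) = 10, s(32) = 6, s(33) = 1, s(34) = 7, s(35) = 8, s(36) = 0, s(37) = 8, s(38) = 8, s(39) = 1, s(40) = 9, s(41) = 10, s(42) = 4.
The sequence repeats with period 40.
(330 - 1) mod 40 = 9, so s(330) = s(10) = 1.

1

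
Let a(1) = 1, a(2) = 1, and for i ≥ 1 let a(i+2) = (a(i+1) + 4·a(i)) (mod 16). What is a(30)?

1

Listing terms: a(1) = 1; a(2) = 1; a(3) = 5; a(4) = 9; a(5) = 13; a(6) = 1; a(7) = 5.
Since (a(6), a(7)) = (a(2), a(3)) = (1, 5) (two consecutive terms determine the rest), the sequence is eventually periodic: after a pre-period of length 1 it cycles with period 4.
For i ≥ 2, a(i) depends only on (i - 2) mod 4. (30 - 2) mod 4 = 0, so a(30) = a(2) = 1.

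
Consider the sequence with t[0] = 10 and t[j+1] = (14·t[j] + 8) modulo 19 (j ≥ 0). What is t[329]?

We have t[0] = 10,  t[1] = 15,  t[2] = 9,  t[3] = 1,  t[4] = 3,  t[5] = 12,  t[6] = 5,  t[7] = 2,  t[8] = 17,  t[9] = 18,  t[10] = 13,  t[11] = 0,  t[12] = 8,  t[13] = 6,  t[14] = 16,  t[15] = 4,  t[16] = 7,  t[17] = 11,  t[18] = 10.
Since t[18] = t[0] = 10, the sequence is periodic with period 18.
So t[329] = t[0 + ((329-0) mod 18)] = t[5] = 12.

12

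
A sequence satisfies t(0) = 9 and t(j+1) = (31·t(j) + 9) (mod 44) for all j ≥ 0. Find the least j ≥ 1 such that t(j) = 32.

Listing terms: t(0) = 9; t(1) = 24; t(2) = 5; t(3) = 32; t(4) = 33; t(5) = 20; t(6) = 13; t(7) = 16; t(8) = 21; t(9) = 0; t(10) = 9.
Since t(10) = t(0) = 9, the sequence is periodic with period 10.
The value 32 first appears (with j ≥ 1) at t(3).

3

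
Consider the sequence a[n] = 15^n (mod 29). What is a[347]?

We have a[0] = 1; a[1] = 15; a[2] = 22; a[3] = 11; a[4] = 20; a[5] = 10; a[6] = 5; a[7] = 17; a[8] = 23; a[9] = 26; a[10] = 13; a[11] = 21; a[12] = 25; a[13] = 27; a[14] = 28; a[15] = 14; a[16] = 7; a[17] = 18; a[18] = 9; a[19] = 19; a[20] = 24; a[21] = 12; a[22] = 6; a[23] = 3; a[24] = 16; a[25] = 8; a[26] = 4; a[27] = 2; a[28] = 1.
Since a[28] = a[0] = 1, the sequence is periodic with period 28.
So a[347] = a[0 + ((347-0) mod 28)] = a[11] = 21.

21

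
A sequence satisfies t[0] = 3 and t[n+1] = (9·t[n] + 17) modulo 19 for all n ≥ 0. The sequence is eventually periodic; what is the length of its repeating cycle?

We have t[0] = 3; t[1] = 6; t[2] = 14; t[3] = 10; t[4] = 12; t[5] = 11; t[6] = 2; t[7] = 16; t[8] = 9; t[9] = 3.
Since t[9] = t[0] = 3, the sequence is periodic with period 9.

9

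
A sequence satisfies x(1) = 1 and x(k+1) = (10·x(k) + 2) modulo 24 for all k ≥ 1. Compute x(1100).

6

We have x(1) = 1, x(2) = 12, x(3) = 2, x(4) = 22, x(5) = 6, x(6) = 14, x(7) = 22.
Since x(7) = x(4) = 22, the sequence is eventually periodic: after a pre-period of length 3 it cycles with period 3.
For k ≥ 4, x(k) depends only on (k - 4) mod 3. (1100 - 4) mod 3 = 1, so x(1100) = x(5) = 6.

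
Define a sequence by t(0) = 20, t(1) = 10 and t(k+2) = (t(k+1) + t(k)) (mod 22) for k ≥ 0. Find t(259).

Listing terms: t(0) = 20, t(1) = 10, t(2) = 8, t(3) = 18, t(4) = 4, t(5) = 0, t(6) = 4, t(7) = 4, t(8) = 8, t(9) = 12, t(10) = 20, t(11) = 10.
The sequence repeats with period 10.
(259 - 0) mod 10 = 9, so t(259) = t(9) = 12.

12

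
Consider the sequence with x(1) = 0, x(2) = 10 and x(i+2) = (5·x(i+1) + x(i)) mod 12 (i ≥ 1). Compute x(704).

10

Listing terms: x(1) = 0; x(2) = 10; x(3) = 2; x(4) = 8; x(5) = 6; x(6) = 2; x(7) = 4; x(8) = 10; x(9) = 6; x(10) = 4; x(11) = 2; x(12) = 2; x(13) = 0; x(14) = 2; x(15) = 10; x(16) = 4; x(17) = 6; x(18) = 10; x(19) = 8; x(20) = 2; x(21) = 6; x(22) = 8; x(23) = 10; x(24) = 10; x(25) = 0; x(26) = 10.
The sequence repeats with period 24.
So x(704) = x(1 + ((704-1) mod 24)) = x(8) = 10.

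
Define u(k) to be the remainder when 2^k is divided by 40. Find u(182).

We have u(0) = 1,  u(1) = 2,  u(2) = 4,  u(3) = 8,  u(4) = 16,  u(5) = 32,  u(6) = 24,  u(7) = 8.
Since u(7) = u(3) = 8, the sequence is eventually periodic: after a pre-period of length 3 it cycles with period 4.
For k ≥ 3, u(k) depends only on (k - 3) mod 4. (182 - 3) mod 4 = 3, so u(182) = u(6) = 24.

24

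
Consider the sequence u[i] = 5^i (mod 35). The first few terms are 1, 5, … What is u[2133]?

Computing terms: u[0] = 1; u[1] = 5; u[2] = 25; u[3] = 20; u[4] = 30; u[5] = 10; u[6] = 15; u[7] = 5.
Since u[7] = u[1] = 5, the sequence is eventually periodic: after a pre-period of length 1 it cycles with period 6.
For i ≥ 1, u[i] depends only on (i - 1) mod 6. (2133 - 1) mod 6 = 2, so u[2133] = u[3] = 20.

20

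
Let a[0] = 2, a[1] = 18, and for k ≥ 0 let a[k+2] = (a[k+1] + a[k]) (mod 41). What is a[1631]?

10

We have a[0] = 2,  a[1] = 18,  a[2] = 20,  a[3] = 38,  a[4] = 17,  a[5] = 14,  a[6] = 31,  a[7] = 4,  a[8] = 35,  a[9] = 39,  a[10] = 33,  a[11] = 31,  a[12] = 23,  a[13] = 13,  a[14] = 36,  a[15] = 8,  a[16] = 3,  a[17] = 11,  a[18] = 14,  a[19] = 25,  a[20] = 39,  a[21] = 23,  a[22] = 21,  a[23] = 3,  a[24] = 24,  a[25] = 27,  a[26] = 10,  a[27] = 37,  a[28] = 6,  a[29] = 2,  a[30] = 8,  a[31] = 10,  a[32] = 18,  a[33] = 28,  a[34] = 5,  a[35] = 33,  a[36] = 38,  a[37] = 30,  a[38] = 27,  a[39] = 16,  a[40] = 2,  a[41] = 18.
The sequence repeats with period 40.
(1631 - 0) mod 40 = 31, so a[1631] = a[31] = 10.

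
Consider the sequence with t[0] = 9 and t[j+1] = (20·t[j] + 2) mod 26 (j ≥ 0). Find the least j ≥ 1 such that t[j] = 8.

7

Listing terms: t[0] = 9; t[1] = 0; t[2] = 2; t[3] = 16; t[4] = 10; t[5] = 20; t[6] = 12; t[7] = 8; t[8] = 6; t[9] = 18; t[10] = 24; t[11] = 14; t[12] = 22; t[13] = 0.
Since t[13] = t[1] = 0, the sequence is eventually periodic: after a pre-period of length 1 it cycles with period 12.
The value 8 first appears (with j ≥ 1) at t[7].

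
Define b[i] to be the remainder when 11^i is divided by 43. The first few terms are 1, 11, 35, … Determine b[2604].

1

We have b[0] = 1,  b[1] = 11,  b[2] = 35,  b[3] = 41,  b[4] = 21,  b[5] = 16,  b[6] = 4,  b[7] = 1.
The sequence repeats with period 7.
So b[2604] = b[0 + ((2604-0) mod 7)] = b[0] = 1.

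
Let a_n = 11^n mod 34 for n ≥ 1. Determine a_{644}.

21

a_1 = 11,  a_2 = 19,  a_3 = 5,  a_4 = 21,  a_5 = 27,  a_6 = 25,  a_7 = 3,  a_8 = 33,  a_9 = 23,  a_{10} = 15,  a_{11} = 29,  a_{12} = 13,  a_{13} = 7,  a_{14} = 9,  a_{15} = 31,  a_{16} = 1,  a_{17} = 11.
Since a_{17} = a_1 = 11, the sequence is periodic with period 16.
(644 - 1) mod 16 = 3, so a_{644} = a_4 = 21.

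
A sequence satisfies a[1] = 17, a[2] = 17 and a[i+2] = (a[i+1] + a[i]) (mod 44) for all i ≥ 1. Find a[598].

a[1] = 17; a[2] = 17; a[3] = 34; a[4] = 7; a[5] = 41; a[6] = 4; a[7] = 1; a[8] = 5; a[9] = 6; a[10] = 11; a[11] = 17; a[12] = 28; a[13] = 1; a[14] = 29; a[15] = 30; a[16] = 15; a[17] = 1; a[18] = 16; a[19] = 17; a[20] = 33; a[21] = 6; a[22] = 39; a[23] = 1; a[24] = 40; a[25] = 41; a[26] = 37; a[27] = 34; a[28] = 27; a[29] = 17; a[30] = 0; a[31] = 17; a[32] = 17.
Since (a[31], a[32]) = (a[1], a[2]) = (17, 17) (two consecutive terms determine the rest), the sequence is periodic with period 30.
(598 - 1) mod 30 = 27, so a[598] = a[28] = 27.

27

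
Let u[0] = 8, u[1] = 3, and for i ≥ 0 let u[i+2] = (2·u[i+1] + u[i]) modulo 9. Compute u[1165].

6

Listing terms: u[0] = 8, u[1] = 3, u[2] = 5, u[3] = 4, u[4] = 4, u[5] = 3, u[6] = 1, u[7] = 5, u[8] = 2, u[9] = 0, u[10] = 2, u[11] = 4, u[12] = 1, u[13] = 6, u[14] = 4, u[15] = 5, u[16] = 5, u[17] = 6, u[18] = 8, u[19] = 4, u[20] = 7, u[21] = 0, u[22] = 7, u[23] = 5, u[24] = 8, u[25] = 3.
The sequence repeats with period 24.
(1165 - 0) mod 24 = 13, so u[1165] = u[13] = 6.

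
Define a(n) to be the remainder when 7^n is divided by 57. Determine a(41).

49

a(0) = 1; a(1) = 7; a(2) = 49; a(3) = 1.
The sequence repeats with period 3.
So a(41) = a(0 + ((41-0) mod 3)) = a(2) = 49.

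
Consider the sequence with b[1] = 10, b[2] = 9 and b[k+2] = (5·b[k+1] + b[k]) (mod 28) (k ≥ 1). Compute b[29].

We have b[1] = 10, b[2] = 9, b[3] = 27, b[4] = 4, b[5] = 19, b[6] = 15, b[7] = 10, b[8] = 9.
Since (b[7], b[8]) = (b[1], b[2]) = (10, 9) (two consecutive terms determine the rest), the sequence is periodic with period 6.
(29 - 1) mod 6 = 4, so b[29] = b[5] = 19.

19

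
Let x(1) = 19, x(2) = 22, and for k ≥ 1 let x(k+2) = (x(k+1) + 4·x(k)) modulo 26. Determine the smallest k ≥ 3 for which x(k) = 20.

x(1) = 19, x(2) = 22, x(3) = 20, x(4) = 4, x(5) = 6, x(6) = 22, x(7) = 20.
Since (x(6), x(7)) = (x(2), x(3)) = (22, 20) (two consecutive terms determine the rest), the sequence is eventually periodic: after a pre-period of length 1 it cycles with period 4.
The value 20 first appears (with k ≥ 3) at x(3).

3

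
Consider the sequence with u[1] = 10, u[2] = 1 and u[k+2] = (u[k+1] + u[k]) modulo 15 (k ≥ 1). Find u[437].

u[1] = 10, u[2] = 1, u[3] = 11, u[4] = 12, u[5] = 8, u[6] = 5, u[7] = 13, u[8] = 3, u[9] = 1, u[10] = 4, u[11] = 5, u[12] = 9, u[13] = 14, u[14] = 8, u[15] = 7, u[16] = 0, u[17] = 7, u[18] = 7, u[19] = 14, u[20] = 6, u[21] = 5, u[22] = 11, u[23] = 1, u[24] = 12, u[25] = 13, u[26] = 10, u[27] = 8, u[28] = 3, u[29] = 11, u[30] = 14, u[31] = 10, u[32] = 9, u[33] = 4, u[34] = 13, u[35] = 2, u[36] = 0, u[37] = 2, u[38] = 2, u[39] = 4, u[40] = 6, u[41] = 10, u[42] = 1.
Since (u[41], u[42]) = (u[1], u[2]) = (10, 1) (two consecutive terms determine the rest), the sequence is periodic with period 40.
(437 - 1) mod 40 = 36, so u[437] = u[37] = 2.

2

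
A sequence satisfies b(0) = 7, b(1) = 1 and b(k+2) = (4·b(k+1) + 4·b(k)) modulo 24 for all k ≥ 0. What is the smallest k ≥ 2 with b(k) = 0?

7

We have b(0) = 7; b(1) = 1; b(2) = 8; b(3) = 12; b(4) = 8; b(5) = 8; b(6) = 16; b(7) = 0; b(8) = 16; b(9) = 16; b(10) = 8; b(11) = 0; b(12) = 8; b(13) = 8.
Since (b(12), b(13)) = (b(4), b(5)) = (8, 8) (two consecutive terms determine the rest), the sequence is eventually periodic: after a pre-period of length 4 it cycles with period 8.
The value 0 first appears (with k ≥ 2) at b(7).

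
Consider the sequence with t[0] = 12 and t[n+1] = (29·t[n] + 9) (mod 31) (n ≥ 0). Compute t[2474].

23

Listing terms: t[0] = 12, t[1] = 16, t[2] = 8, t[3] = 24, t[4] = 23, t[5] = 25, t[6] = 21, t[7] = 29, t[8] = 13, t[9] = 14, t[10] = 12.
The sequence repeats with period 10.
(2474 - 0) mod 10 = 4, so t[2474] = t[4] = 23.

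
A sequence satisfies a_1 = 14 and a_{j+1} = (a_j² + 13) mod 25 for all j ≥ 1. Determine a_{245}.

14

Computing terms: a_1 = 14,  a_2 = 9,  a_3 = 19,  a_4 = 24,  a_5 = 14.
The sequence repeats with period 4.
(245 - 1) mod 4 = 0, so a_{245} = a_1 = 14.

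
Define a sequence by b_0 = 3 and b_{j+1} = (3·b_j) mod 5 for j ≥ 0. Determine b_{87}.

1

Listing terms: b_0 = 3; b_1 = 4; b_2 = 2; b_3 = 1; b_4 = 3.
Since b_4 = b_0 = 3, the sequence is periodic with period 4.
(87 - 0) mod 4 = 3, so b_{87} = b_3 = 1.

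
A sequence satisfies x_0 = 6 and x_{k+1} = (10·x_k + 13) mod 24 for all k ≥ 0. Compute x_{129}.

3

x_0 = 6, x_1 = 1, x_2 = 23, x_3 = 3, x_4 = 19, x_5 = 11, x_6 = 3.
Since x_6 = x_3 = 3, the sequence is eventually periodic: after a pre-period of length 3 it cycles with period 3.
For k ≥ 3, x_k depends only on (k - 3) mod 3. (129 - 3) mod 3 = 0, so x_{129} = x_3 = 3.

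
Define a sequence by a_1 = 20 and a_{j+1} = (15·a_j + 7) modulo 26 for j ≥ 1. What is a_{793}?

20

Computing terms: a_1 = 20; a_2 = 21; a_3 = 10; a_4 = 1; a_5 = 22; a_6 = 25; a_7 = 18; a_8 = 17; a_9 = 2; a_{10} = 11; a_{11} = 16; a_{12} = 13; a_{13} = 20.
The sequence repeats with period 12.
(793 - 1) mod 12 = 0, so a_{793} = a_1 = 20.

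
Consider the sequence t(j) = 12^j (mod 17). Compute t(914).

Listing terms: t(0) = 1; t(1) = 12; t(2) = 8; t(3) = 11; t(4) = 13; t(5) = 3; t(6) = 2; t(7) = 7; t(8) = 16; t(9) = 5; t(10) = 9; t(11) = 6; t(12) = 4; t(13) = 14; t(14) = 15; t(15) = 10; t(16) = 1.
The sequence repeats with period 16.
(914 - 0) mod 16 = 2, so t(914) = t(2) = 8.

8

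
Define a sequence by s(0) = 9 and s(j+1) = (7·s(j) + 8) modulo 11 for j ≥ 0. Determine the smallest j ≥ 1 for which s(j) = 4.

Listing terms: s(0) = 9; s(1) = 5; s(2) = 10; s(3) = 1; s(4) = 4; s(5) = 3; s(6) = 7; s(7) = 2; s(8) = 0; s(9) = 8; s(10) = 9.
Since s(10) = s(0) = 9, the sequence is periodic with period 10.
The value 4 first appears (with j ≥ 1) at s(4).

4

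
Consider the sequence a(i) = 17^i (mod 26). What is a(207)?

25

Computing terms: a(1) = 17,  a(2) = 3,  a(3) = 25,  a(4) = 9,  a(5) = 23,  a(6) = 1,  a(7) = 17.
The sequence repeats with period 6.
(207 - 1) mod 6 = 2, so a(207) = a(3) = 25.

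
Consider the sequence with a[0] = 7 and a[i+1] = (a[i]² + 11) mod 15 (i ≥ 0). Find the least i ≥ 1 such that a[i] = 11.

2

We have a[0] = 7, a[1] = 0, a[2] = 11, a[3] = 12, a[4] = 5, a[5] = 6, a[6] = 2, a[7] = 0.
Since a[7] = a[1] = 0, the sequence is eventually periodic: after a pre-period of length 1 it cycles with period 6.
The value 11 first appears (with i ≥ 1) at a[2].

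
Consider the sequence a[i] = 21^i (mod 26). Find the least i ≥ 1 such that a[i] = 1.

4

We have a[0] = 1; a[1] = 21; a[2] = 25; a[3] = 5; a[4] = 1.
Since a[4] = a[0] = 1, the sequence is periodic with period 4.
The value 1 next appears (with i ≥ 1) at a[4].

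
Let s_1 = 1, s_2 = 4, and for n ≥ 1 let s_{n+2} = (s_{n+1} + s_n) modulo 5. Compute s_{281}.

Computing terms: s_1 = 1, s_2 = 4, s_3 = 0, s_4 = 4, s_5 = 4, s_6 = 3, s_7 = 2, s_8 = 0, s_9 = 2, s_{10} = 2, s_{11} = 4, s_{12} = 1, s_{13} = 0, s_{14} = 1, s_{15} = 1, s_{16} = 2, s_{17} = 3, s_{18} = 0, s_{19} = 3, s_{20} = 3, s_{21} = 1, s_{22} = 4.
The sequence repeats with period 20.
(281 - 1) mod 20 = 0, so s_{281} = s_1 = 1.

1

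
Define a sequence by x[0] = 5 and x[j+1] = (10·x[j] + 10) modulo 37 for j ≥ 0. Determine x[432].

5

Computing terms: x[0] = 5, x[1] = 23, x[2] = 18, x[3] = 5.
Since x[3] = x[0] = 5, the sequence is periodic with period 3.
(432 - 0) mod 3 = 0, so x[432] = x[0] = 5.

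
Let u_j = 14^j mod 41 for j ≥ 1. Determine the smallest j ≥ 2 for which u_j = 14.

9

u_1 = 14, u_2 = 32, u_3 = 38, u_4 = 40, u_5 = 27, u_6 = 9, u_7 = 3, u_8 = 1, u_9 = 14.
Since u_9 = u_1 = 14, the sequence is periodic with period 8.
The value 14 next appears (with j ≥ 2) at u_9.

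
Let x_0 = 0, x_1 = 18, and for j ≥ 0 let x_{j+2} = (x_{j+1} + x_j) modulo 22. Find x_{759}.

18

x_0 = 0, x_1 = 18, x_2 = 18, x_3 = 14, x_4 = 10, x_5 = 2, x_6 = 12, x_7 = 14, x_8 = 4, x_9 = 18, x_{10} = 0, x_{11} = 18.
The sequence repeats with period 10.
(759 - 0) mod 10 = 9, so x_{759} = x_9 = 18.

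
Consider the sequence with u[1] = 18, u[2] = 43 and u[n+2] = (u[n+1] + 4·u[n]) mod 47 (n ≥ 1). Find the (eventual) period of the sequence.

46

Listing terms: u[1] = 18, u[2] = 43, u[3] = 21, u[4] = 5, u[5] = 42, u[6] = 15, u[7] = 42, u[8] = 8, u[9] = 35, u[10] = 20, u[11] = 19, u[12] = 5, u[13] = 34, u[14] = 7, u[15] = 2, u[16] = 30, u[17] = 38, u[18] = 17, u[19] = 28, u[20] = 2, u[21] = 20, u[22] = 28, u[23] = 14, u[24] = 32, u[25] = 41, u[26] = 28, u[27] = 4, u[28] = 22, u[29] = 38, u[30] = 32, u[31] = 43, u[32] = 30, u[33] = 14, u[34] = 40, u[35] = 2, u[36] = 21, u[37] = 29, u[38] = 19, u[39] = 41, u[40] = 23, u[41] = 46, u[42] = 44, u[43] = 40, u[44] = 28, u[45] = 0, u[46] = 18, u[47] = 18, u[48] = 43.
Since (u[47], u[48]) = (u[1], u[2]) = (18, 43) (two consecutive terms determine the rest), the sequence is periodic with period 46.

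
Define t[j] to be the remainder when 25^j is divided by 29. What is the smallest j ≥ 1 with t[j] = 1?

7

We have t[0] = 1,  t[1] = 25,  t[2] = 16,  t[3] = 23,  t[4] = 24,  t[5] = 20,  t[6] = 7,  t[7] = 1.
The sequence repeats with period 7.
The value 1 next appears (with j ≥ 1) at t[7].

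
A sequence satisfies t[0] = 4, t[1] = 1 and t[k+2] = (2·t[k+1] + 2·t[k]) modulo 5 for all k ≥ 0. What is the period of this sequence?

24

Computing terms: t[0] = 4, t[1] = 1, t[2] = 0, t[3] = 2, t[4] = 4, t[5] = 2, t[6] = 2, t[7] = 3, t[8] = 0, t[9] = 1, t[10] = 2, t[11] = 1, t[12] = 1, t[13] = 4, t[14] = 0, t[15] = 3, t[16] = 1, t[17] = 3, t[18] = 3, t[19] = 2, t[20] = 0, t[21] = 4, t[22] = 3, t[23] = 4, t[24] = 4, t[25] = 1.
The sequence repeats with period 24.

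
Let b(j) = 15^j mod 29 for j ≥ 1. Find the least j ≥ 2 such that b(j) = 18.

Computing terms: b(1) = 15,  b(2) = 22,  b(3) = 11,  b(4) = 20,  b(5) = 10,  b(6) = 5,  b(7) = 17,  b(8) = 23,  b(9) = 26,  b(10) = 13,  b(11) = 21,  b(12) = 25,  b(13) = 27,  b(14) = 28,  b(15) = 14,  b(16) = 7,  b(17) = 18,  b(18) = 9,  b(19) = 19,  b(20) = 24,  b(21) = 12,  b(22) = 6,  b(23) = 3,  b(24) = 16,  b(25) = 8,  b(26) = 4,  b(27) = 2,  b(28) = 1,  b(29) = 15.
Since b(29) = b(1) = 15, the sequence is periodic with period 28.
The value 18 first appears (with j ≥ 2) at b(17).

17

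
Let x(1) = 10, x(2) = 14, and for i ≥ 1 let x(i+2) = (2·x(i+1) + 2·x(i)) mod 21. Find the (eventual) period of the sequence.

x(1) = 10,  x(2) = 14,  x(3) = 6,  x(4) = 19,  x(5) = 8,  x(6) = 12,  x(7) = 19,  x(8) = 20,  x(9) = 15,  x(10) = 7,  x(11) = 2,  x(12) = 18,  x(13) = 19,  x(14) = 11,  x(15) = 18,  x(16) = 16,  x(17) = 5,  x(18) = 0,  x(19) = 10,  x(20) = 20,  x(21) = 18,  x(22) = 13,  x(23) = 20,  x(24) = 3,  x(25) = 4,  x(26) = 14,  x(27) = 15,  x(28) = 16,  x(29) = 20,  x(30) = 9,  x(31) = 16,  x(32) = 8,  x(33) = 6,  x(34) = 7,  x(35) = 5,  x(36) = 3,  x(37) = 16,  x(38) = 17,  x(39) = 3,  x(40) = 19,  x(41) = 2,  x(42) = 0,  x(43) = 4,  x(44) = 8,  x(45) = 3,  x(46) = 1,  x(47) = 8,  x(48) = 18,  x(49) = 10,  x(50) = 14.
Since (x(49), x(50)) = (x(1), x(2)) = (10, 14) (two consecutive terms determine the rest), the sequence is periodic with period 48.

48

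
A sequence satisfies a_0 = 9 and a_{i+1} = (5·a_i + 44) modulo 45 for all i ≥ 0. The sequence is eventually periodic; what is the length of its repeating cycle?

Computing terms: a_0 = 9; a_1 = 44; a_2 = 39; a_3 = 14; a_4 = 24; a_5 = 29; a_6 = 9.
The sequence repeats with period 6.

6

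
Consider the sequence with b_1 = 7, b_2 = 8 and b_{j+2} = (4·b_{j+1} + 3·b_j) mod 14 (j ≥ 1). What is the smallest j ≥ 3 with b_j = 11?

Computing terms: b_1 = 7; b_2 = 8; b_3 = 11; b_4 = 12; b_5 = 11; b_6 = 10; b_7 = 3; b_8 = 0; b_9 = 9; b_{10} = 8; b_{11} = 3; b_{12} = 8; b_{13} = 13; b_{14} = 6; b_{15} = 7; b_{16} = 4; b_{17} = 9; b_{18} = 6; b_{19} = 9; b_{20} = 12; b_{21} = 5; b_{22} = 0; b_{23} = 1; b_{24} = 4; b_{25} = 5; b_{26} = 4; b_{27} = 3; b_{28} = 10; b_{29} = 7; b_{30} = 2; b_{31} = 1; b_{32} = 10; b_{33} = 1; b_{34} = 6; b_{35} = 13; b_{36} = 0; b_{37} = 11; b_{38} = 2; b_{39} = 13; b_{40} = 2; b_{41} = 5; b_{42} = 12; b_{43} = 7; b_{44} = 8.
The sequence repeats with period 42.
The value 11 first appears (with j ≥ 3) at b_3.

3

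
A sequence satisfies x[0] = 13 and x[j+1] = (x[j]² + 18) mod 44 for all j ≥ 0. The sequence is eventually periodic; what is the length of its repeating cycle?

Listing terms: x[0] = 13,  x[1] = 11,  x[2] = 7,  x[3] = 23,  x[4] = 19,  x[5] = 27,  x[6] = 43,  x[7] = 19.
Since x[7] = x[4] = 19, the sequence is eventually periodic: after a pre-period of length 4 it cycles with period 3.

3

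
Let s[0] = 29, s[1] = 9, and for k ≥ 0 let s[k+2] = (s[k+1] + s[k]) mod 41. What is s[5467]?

s[0] = 29, s[1] = 9, s[2] = 38, s[3] = 6, s[4] = 3, s[5] = 9, s[6] = 12, s[7] = 21, s[8] = 33, s[9] = 13, s[10] = 5, s[11] = 18, s[12] = 23, s[13] = 0, s[14] = 23, s[15] = 23, s[16] = 5, s[17] = 28, s[18] = 33, s[19] = 20, s[20] = 12, s[21] = 32, s[22] = 3, s[23] = 35, s[24] = 38, s[25] = 32, s[26] = 29, s[27] = 20, s[28] = 8, s[29] = 28, s[30] = 36, s[31] = 23, s[32] = 18, s[33] = 0, s[34] = 18, s[35] = 18, s[36] = 36, s[37] = 13, s[38] = 8, s[39] = 21, s[40] = 29, s[41] = 9.
Since (s[40], s[41]) = (s[0], s[1]) = (29, 9) (two consecutive terms determine the rest), the sequence is periodic with period 40.
(5467 - 0) mod 40 = 27, so s[5467] = s[27] = 20.

20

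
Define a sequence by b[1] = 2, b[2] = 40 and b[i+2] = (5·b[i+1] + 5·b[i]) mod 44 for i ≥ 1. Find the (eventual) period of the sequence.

30

b[1] = 2; b[2] = 40; b[3] = 34; b[4] = 18; b[5] = 40; b[6] = 26; b[7] = 22; b[8] = 20; b[9] = 34; b[10] = 6; b[11] = 24; b[12] = 18; b[13] = 34; b[14] = 40; b[15] = 18; b[16] = 26; b[17] = 0; b[18] = 42; b[19] = 34; b[20] = 28; b[21] = 2; b[22] = 18; b[23] = 12; b[24] = 18; b[25] = 18; b[26] = 4; b[27] = 22; b[28] = 42; b[29] = 12; b[30] = 6; b[31] = 2; b[32] = 40.
Since (b[31], b[32]) = (b[1], b[2]) = (2, 40) (two consecutive terms determine the rest), the sequence is periodic with period 30.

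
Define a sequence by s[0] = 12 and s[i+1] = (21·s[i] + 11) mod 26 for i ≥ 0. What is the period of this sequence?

4

s[0] = 12,  s[1] = 3,  s[2] = 22,  s[3] = 5,  s[4] = 12.
The sequence repeats with period 4.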